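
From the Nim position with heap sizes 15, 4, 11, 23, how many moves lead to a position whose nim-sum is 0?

Compute the nim-sum pairwise:
15 ^ 4 = 11
11 ^ 11 = 0
0 ^ 23 = 23
The overall nim-sum is X = 23. A heap of size p has a winning move iff p XOR X < p (reduce it to p XOR X).
  15: 15 XOR 23 = 24 ≥ 15 — no move.
  4: 4 XOR 23 = 19 ≥ 4 — no move.
  11: 11 XOR 23 = 28 ≥ 11 — no move.
  23: 23 XOR 23 = 0 < 23 — winning move (to 0).
That gives 1 winning move.

1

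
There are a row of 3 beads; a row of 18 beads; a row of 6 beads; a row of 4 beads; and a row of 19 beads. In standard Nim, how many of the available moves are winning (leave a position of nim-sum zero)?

0

Compute the nim-sum pairwise:
3 ^ 18 = 17
17 ^ 6 = 23
23 ^ 4 = 19
19 ^ 19 = 0
The nim-sum is already 0, so every move leaves a nonzero nim-sum — there are no winning moves.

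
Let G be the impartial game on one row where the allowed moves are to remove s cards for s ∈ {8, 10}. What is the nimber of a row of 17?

2

Grundy values for subtraction set {8, 10}:
k:     0  1  2  3  4  5  6  7  8  9 10 11 12 13 14 15 16 17
g(k):  0  0  0  0  0  0  0  0  1  1  1  1  1  1  1  1  2  2
So g(17) = 2.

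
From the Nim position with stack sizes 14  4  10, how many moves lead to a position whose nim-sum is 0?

Compute the nim-sum pairwise:
14 XOR 4 = 10
10 XOR 10 = 0
The nim-sum is already 0, so every move leaves a nonzero nim-sum — there are no winning moves.

0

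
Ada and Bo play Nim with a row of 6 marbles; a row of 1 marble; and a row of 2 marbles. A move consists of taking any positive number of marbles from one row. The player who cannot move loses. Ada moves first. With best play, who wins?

Ada wins

Compute the nim-sum pairwise:
6 ^ 1 = 7
7 ^ 2 = 5
The nim-sum is 5 ≠ 0, so this is an N-position: the player to move can win; Ada has a winning move.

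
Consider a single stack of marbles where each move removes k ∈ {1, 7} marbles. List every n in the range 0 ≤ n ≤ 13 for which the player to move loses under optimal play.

0, 2, 4, 6, 8, 10, 12

Build the Grundy sequence with g(k) = mex{g(k−s) : s ∈ {1, 7}, s ≤ k}:
k:     0  1  2  3  4  5  6  7  8  9 10 11 12 13
g(k):  0  1  0  1  0  1  0  1  0  1  0  1  0  1
The P-positions (g = 0) in 0..13 are 0, 2, 4, 6, 8, 10, 12.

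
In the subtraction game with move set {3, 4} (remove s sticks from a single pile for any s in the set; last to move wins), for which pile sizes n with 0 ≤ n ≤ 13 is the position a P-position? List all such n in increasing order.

0, 1, 2, 7, 8, 9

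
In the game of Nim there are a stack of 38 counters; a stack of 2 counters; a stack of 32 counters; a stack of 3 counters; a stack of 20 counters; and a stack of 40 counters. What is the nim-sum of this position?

Nim-sum: 38 XOR 2 XOR 32 XOR 3 XOR 20 XOR 40 = 59.

59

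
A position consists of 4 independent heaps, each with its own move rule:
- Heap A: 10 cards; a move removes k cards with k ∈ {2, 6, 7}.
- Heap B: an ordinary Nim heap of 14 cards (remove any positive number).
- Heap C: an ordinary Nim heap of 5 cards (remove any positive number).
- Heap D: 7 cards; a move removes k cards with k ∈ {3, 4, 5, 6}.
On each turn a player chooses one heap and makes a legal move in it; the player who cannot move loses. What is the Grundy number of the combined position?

10

Build the Grundy sequence for heap A with g(k) = mex{g(k−s) : s ∈ {2, 6, 7}, s ≤ k}:
k:     0  1  2  3  4  5  6  7  8  9 10
g(k):  0  0  1  1  0  0  1  1  2  0  3
So g(10) = 3.
Heap B is a plain Nim heap of size 14, so its Grundy value is 14.
Heap C is a plain Nim heap of size 5, so its Grundy value is 5.
For heap D, compute g(0), g(1), … with moves {3, 4, 5, 6}:
g(0) = mex{} = 0
g(1) = mex{} = 0
g(2) = mex{} = 0
g(3) = mex{0} = 1
g(4) = mex{0} = 1
g(5) = mex{0} = 1
g(6) = mex{0,1} = 2
g(7) = mex{0,1} = 2
So g(7) = 2.
By the Sprague-Grundy theorem, the Grundy value of a sum of independent games is the XOR of the component values.
Combined value = 3 ⊕ 14 ⊕ 5 ⊕ 2 = 10.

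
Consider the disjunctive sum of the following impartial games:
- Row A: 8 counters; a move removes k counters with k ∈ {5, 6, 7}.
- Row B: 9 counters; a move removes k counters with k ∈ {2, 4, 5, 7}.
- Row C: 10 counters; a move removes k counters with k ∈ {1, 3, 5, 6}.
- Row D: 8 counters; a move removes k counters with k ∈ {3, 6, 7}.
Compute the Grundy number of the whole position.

Grundy values for row A (subtraction set {5, 6, 7}):
g(0) = mex{} = 0
g(1) = mex{} = 0
g(2) = mex{} = 0
g(3) = mex{} = 0
g(4) = mex{} = 0
g(5) = mex{0} = 1
g(6) = mex{0} = 1
g(7) = mex{0} = 1
g(8) = mex{0} = 1
So g(8) = 1.
Grundy values for row B (subtraction set {2, 4, 5, 7}):
k:     0  1  2  3  4  5  6  7  8  9
g(k):  0  0  1  1  2  2  3  3  4  0
So g(9) = 0.
Grundy values for row C (subtraction set {1, 3, 5, 6}):
g(0) = mex{} = 0
g(1) = mex{0} = 1
g(2) = mex{1} = 0
g(3) = mex{0} = 1
g(4) = mex{1} = 0
g(5) = mex{0} = 1
g(6) = mex{0,1} = 2
g(7) = mex{0,1,2} = 3
g(8) = mex{0,1,3} = 2
g(9) = mex{0,1,2} = 3
g(10) = mex{0,1,3} = 2
So g(10) = 2.
Grundy values for row D (subtraction set {3, 6, 7}):
g(0) = mex{} = 0
g(1) = mex{} = 0
g(2) = mex{} = 0
g(3) = mex{0} = 1
g(4) = mex{0} = 1
g(5) = mex{0} = 1
g(6) = mex{0,1} = 2
g(7) = mex{0,1} = 2
g(8) = mex{0,1} = 2
So g(8) = 2.
The value of a disjunctive sum is the nim-sum of the parts.
Combined value = 1 XOR 0 XOR 2 XOR 2 = 1.

1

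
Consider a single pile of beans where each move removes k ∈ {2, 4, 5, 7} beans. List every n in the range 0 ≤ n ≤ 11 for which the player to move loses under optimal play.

0, 1, 9, 10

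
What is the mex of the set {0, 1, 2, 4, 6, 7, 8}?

The values 0, 1, 2 are all present; 3 is the first non-negative integer missing from the set.

3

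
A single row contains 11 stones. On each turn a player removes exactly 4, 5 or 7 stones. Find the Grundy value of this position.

0

Compute g(0), g(1), … for moves {4, 5, 7}:
k:     0  1  2  3  4  5  6  7  8  9 10 11
g(k):  0  0  0  0  1  1  1  1  2  2  2  0
So g(11) = 0.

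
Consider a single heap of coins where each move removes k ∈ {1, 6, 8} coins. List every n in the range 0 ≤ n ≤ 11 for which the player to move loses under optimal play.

0, 2, 4, 7, 9, 11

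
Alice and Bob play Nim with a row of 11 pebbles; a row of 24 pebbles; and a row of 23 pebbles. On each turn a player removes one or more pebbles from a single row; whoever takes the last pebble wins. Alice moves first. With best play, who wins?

Alice wins

Compute the nim-sum pairwise:
11 XOR 24 = 19
19 XOR 23 = 4
The nim-sum is 4 ≠ 0, so this is an N-position: the player to move can win; Alice has a winning move.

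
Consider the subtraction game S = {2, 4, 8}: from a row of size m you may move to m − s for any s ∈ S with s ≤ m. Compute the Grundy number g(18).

Compute g(0), g(1), … for moves {2, 4, 8}:
k:     0  1  2  3  4  5  6  7  8  9 10 11 12 13 14 15 16 17 18
g(k):  0  0  1  1  2  2  0  0  1  1  2  2  0  0  1  1  2  2  0
So g(18) = 0.

0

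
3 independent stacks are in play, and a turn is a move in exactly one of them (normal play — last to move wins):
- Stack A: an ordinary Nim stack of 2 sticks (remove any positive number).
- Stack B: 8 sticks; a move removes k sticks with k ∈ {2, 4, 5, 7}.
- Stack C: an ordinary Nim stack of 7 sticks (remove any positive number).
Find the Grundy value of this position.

Stack A is a plain Nim stack of size 2, so its Grundy value is 2.
Build the Grundy sequence for stack B with g(k) = mex{g(k−s) : s ∈ {2, 4, 5, 7}, s ≤ k}:
g(0) = mex{} = 0
g(1) = mex{} = 0
g(2) = mex{0} = 1
g(3) = mex{0} = 1
g(4) = mex{0,1} = 2
g(5) = mex{0,1} = 2
g(6) = mex{0,1,2} = 3
g(7) = mex{0,1,2} = 3
g(8) = mex{0,1,2,3} = 4
So g(8) = 4.
Stack C is a plain Nim stack of size 7, so its Grundy value is 7.
The value of a disjunctive sum is the nim-sum of the parts.
Combined value = 2 ⊕ 4 ⊕ 7 = 1.

1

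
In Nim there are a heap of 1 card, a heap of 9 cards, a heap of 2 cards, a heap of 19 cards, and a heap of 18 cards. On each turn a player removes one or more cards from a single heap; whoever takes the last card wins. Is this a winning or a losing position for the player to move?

Nim-sum: 1 ^ 9 ^ 2 ^ 19 ^ 18 = 11.
The nim-sum is 11 ≠ 0, so this is an N-position: the player to move can win.

Winning position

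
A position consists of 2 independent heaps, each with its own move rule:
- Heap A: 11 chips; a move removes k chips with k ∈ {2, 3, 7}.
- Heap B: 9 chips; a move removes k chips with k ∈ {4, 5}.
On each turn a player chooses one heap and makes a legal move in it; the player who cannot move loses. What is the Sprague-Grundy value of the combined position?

0

Build the Grundy sequence for heap A with g(k) = mex{g(k−s) : s ∈ {2, 3, 7}, s ≤ k}:
g(0) = mex{} = 0
g(1) = mex{} = 0
g(2) = mex{0} = 1
g(3) = mex{0} = 1
g(4) = mex{0,1} = 2
g(5) = mex{1} = 0
g(6) = mex{1,2} = 0
g(7) = mex{0,2} = 1
g(8) = mex{0} = 1
g(9) = mex{0,1} = 2
g(10) = mex{1} = 0
g(11) = mex{1,2} = 0
So g(11) = 0.
For heap B, compute g(0), g(1), … with moves {4, 5}:
k:     0  1  2  3  4  5  6  7  8  9
g(k):  0  0  0  0  1  1  1  1  2  0
So g(9) = 0.
By the Sprague-Grundy theorem, the Grundy value of a sum of independent games is the XOR of the component values.
Combined value = 0 XOR 0 = 0.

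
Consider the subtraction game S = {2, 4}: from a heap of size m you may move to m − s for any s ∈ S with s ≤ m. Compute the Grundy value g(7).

Build the Grundy sequence with g(k) = mex{g(k−s) : s ∈ {2, 4}, s ≤ k}:
k:     0  1  2  3  4  5  6  7
g(k):  0  0  1  1  2  2  0  0
So g(7) = 0.

0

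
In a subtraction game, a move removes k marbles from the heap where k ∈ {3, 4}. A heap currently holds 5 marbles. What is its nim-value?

Grundy values for subtraction set {3, 4}:
g(0) = mex{} = 0
g(1) = mex{} = 0
g(2) = mex{} = 0
g(3) = mex{0} = 1
g(4) = mex{0} = 1
g(5) = mex{0} = 1
So g(5) = 1.

1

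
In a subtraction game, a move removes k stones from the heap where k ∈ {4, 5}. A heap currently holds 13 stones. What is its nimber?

1

Grundy values for subtraction set {4, 5}:
g(0) = mex{} = 0
g(1) = mex{} = 0
g(2) = mex{} = 0
g(3) = mex{} = 0
g(4) = mex{0} = 1
g(5) = mex{0} = 1
g(6) = mex{0} = 1
g(7) = mex{0} = 1
g(8) = mex{0,1} = 2
g(9) = mex{1} = 0
g(10) = mex{1} = 0
g(11) = mex{1} = 0
g(12) = mex{1,2} = 0
g(13) = mex{0,2} = 1
So g(13) = 1.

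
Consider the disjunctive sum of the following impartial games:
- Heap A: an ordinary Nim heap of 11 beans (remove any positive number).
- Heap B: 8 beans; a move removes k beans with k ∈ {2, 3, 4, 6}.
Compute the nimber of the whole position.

Heap A is a plain Nim heap of size 11, so its Grundy value is 11.
For heap B, compute g(0), g(1), … with moves {2, 3, 4, 6}:
k:     0  1  2  3  4  5  6  7  8
g(k):  0  0  1  1  2  2  3  3  0
So g(8) = 0.
The value of a disjunctive sum is the nim-sum of the parts.
Combined value = 11 XOR 0 = 11.

11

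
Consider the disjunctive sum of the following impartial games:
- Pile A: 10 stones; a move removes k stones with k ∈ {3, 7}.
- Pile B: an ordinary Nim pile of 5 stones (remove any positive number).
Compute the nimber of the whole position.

Build the Grundy sequence for pile A with g(k) = mex{g(k−s) : s ∈ {3, 7}, s ≤ k}:
k:     0  1  2  3  4  5  6  7  8  9 10
g(k):  0  0  0  1  1  1  0  2  2  1  0
So g(10) = 0.
Pile B is a plain Nim pile of size 5, so its Grundy value is 5.
The value of a disjunctive sum is the nim-sum of the parts.
Combined value = 0 ⊕ 5 = 5.

5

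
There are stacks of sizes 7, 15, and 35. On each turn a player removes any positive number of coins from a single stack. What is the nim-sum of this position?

43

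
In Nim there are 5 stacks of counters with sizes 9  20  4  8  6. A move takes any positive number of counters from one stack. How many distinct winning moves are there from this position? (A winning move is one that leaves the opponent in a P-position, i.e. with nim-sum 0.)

1

In binary:
  01001  (9)
  10100  (20)
  00100  (4)
  01000  (8)
  00110  (6)
  -----
  10111  (23)
The overall nim-sum is X = 23. A stack of size p has a winning move iff p XOR X < p (reduce it to p XOR X).
  9: 9 XOR 23 = 30 ≥ 9 — no move.
  20: 20 XOR 23 = 3 < 20 — winning move (to 3).
  4: 4 XOR 23 = 19 ≥ 4 — no move.
  8: 8 XOR 23 = 31 ≥ 8 — no move.
  6: 6 XOR 23 = 17 ≥ 6 — no move.
That gives 1 winning move.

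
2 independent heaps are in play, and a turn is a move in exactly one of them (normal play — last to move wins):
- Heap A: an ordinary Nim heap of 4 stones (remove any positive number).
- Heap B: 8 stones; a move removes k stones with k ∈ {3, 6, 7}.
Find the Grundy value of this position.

Heap A is a plain Nim heap of size 4, so its Grundy value is 4.
Grundy values for heap B (subtraction set {3, 6, 7}):
g(0) = mex{} = 0
g(1) = mex{} = 0
g(2) = mex{} = 0
g(3) = mex{0} = 1
g(4) = mex{0} = 1
g(5) = mex{0} = 1
g(6) = mex{0,1} = 2
g(7) = mex{0,1} = 2
g(8) = mex{0,1} = 2
So g(8) = 2.
By the Sprague-Grundy theorem, the Grundy value of a sum of independent games is the XOR of the component values.
Combined value = 4 ⊕ 2 = 6.

6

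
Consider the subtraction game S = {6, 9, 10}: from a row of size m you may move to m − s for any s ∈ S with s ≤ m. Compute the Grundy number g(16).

Compute g(0), g(1), … for moves {6, 9, 10}:
k:     0  1  2  3  4  5  6  7  8  9 10 11 12 13 14 15 16
g(k):  0  0  0  0  0  0  1  1  1  1  1  1  2  2  2  2  0
So g(16) = 0.

0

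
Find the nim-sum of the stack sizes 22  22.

0

Nim-sum: 22 XOR 22 = 0.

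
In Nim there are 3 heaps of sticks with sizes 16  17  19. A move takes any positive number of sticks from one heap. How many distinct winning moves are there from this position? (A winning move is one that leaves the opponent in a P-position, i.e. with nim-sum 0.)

Compute the nim-sum pairwise:
16 XOR 17 = 1
1 XOR 19 = 18
The overall nim-sum is X = 18. A heap of size p has a winning move iff p XOR X < p (reduce it to p XOR X).
  16: 16 XOR 18 = 2 < 16 — winning move (to 2).
  17: 17 XOR 18 = 3 < 17 — winning move (to 3).
  19: 19 XOR 18 = 1 < 19 — winning move (to 1).
That gives 3 winning moves.

3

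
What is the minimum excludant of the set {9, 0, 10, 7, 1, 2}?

3

The values 0, 1, 2 are all present; 3 is the first non-negative integer missing from the set.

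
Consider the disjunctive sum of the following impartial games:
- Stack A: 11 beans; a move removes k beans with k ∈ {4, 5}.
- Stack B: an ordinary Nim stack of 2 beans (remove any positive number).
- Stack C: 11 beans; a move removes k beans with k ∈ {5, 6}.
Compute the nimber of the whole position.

2

For stack A, compute g(0), g(1), … with moves {4, 5}:
g(0) = mex{} = 0
g(1) = mex{} = 0
g(2) = mex{} = 0
g(3) = mex{} = 0
g(4) = mex{0} = 1
g(5) = mex{0} = 1
g(6) = mex{0} = 1
g(7) = mex{0} = 1
g(8) = mex{0,1} = 2
g(9) = mex{1} = 0
g(10) = mex{1} = 0
g(11) = mex{1} = 0
So g(11) = 0.
Stack B is a plain Nim stack of size 2, so its Grundy value is 2.
Build the Grundy sequence for stack C with g(k) = mex{g(k−s) : s ∈ {5, 6}, s ≤ k}:
k:     0  1  2  3  4  5  6  7  8  9 10 11
g(k):  0  0  0  0  0  1  1  1  1  1  2  0
So g(11) = 0.
The value of a disjunctive sum is the nim-sum of the parts.
Combined value = 0 ⊕ 2 ⊕ 0 = 2.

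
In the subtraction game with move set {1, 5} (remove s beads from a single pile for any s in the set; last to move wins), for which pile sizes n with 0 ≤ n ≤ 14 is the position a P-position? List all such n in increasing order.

Grundy values for subtraction set {1, 5}:
g(0) = mex{} = 0
g(1) = mex{0} = 1
g(2) = mex{1} = 0
g(3) = mex{0} = 1
g(4) = mex{1} = 0
g(5) = mex{0} = 1
g(6) = mex{1} = 0
g(7) = mex{0} = 1
g(8) = mex{1} = 0
g(9) = mex{0} = 1
g(10) = mex{1} = 0
g(11) = mex{0} = 1
g(12) = mex{1} = 0
g(13) = mex{0} = 1
g(14) = mex{1} = 0
The P-positions (g = 0) in 0..14 are 0, 2, 4, 6, 8, 10, 12, 14.

0, 2, 4, 6, 8, 10, 12, 14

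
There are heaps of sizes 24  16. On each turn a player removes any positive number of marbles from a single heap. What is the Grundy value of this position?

Compute the nim-sum pairwise:
24 XOR 16 = 8

8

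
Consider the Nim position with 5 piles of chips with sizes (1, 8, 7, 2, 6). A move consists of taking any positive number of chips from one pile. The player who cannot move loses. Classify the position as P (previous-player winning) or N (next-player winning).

N-position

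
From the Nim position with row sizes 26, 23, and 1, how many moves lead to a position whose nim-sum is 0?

1

Bitwise XOR of the heap sizes:
  11010  (26)
  10111  (23)
  00001  (1)
  -----
  01100  (12)
The overall nim-sum is X = 12. A row of size p has a winning move iff p XOR X < p (reduce it to p XOR X).
  26: 26 XOR 12 = 22 < 26 — winning move (to 22).
  23: 23 XOR 12 = 27 ≥ 23 — no move.
  1: 1 XOR 12 = 13 ≥ 1 — no move.
That gives 1 winning move.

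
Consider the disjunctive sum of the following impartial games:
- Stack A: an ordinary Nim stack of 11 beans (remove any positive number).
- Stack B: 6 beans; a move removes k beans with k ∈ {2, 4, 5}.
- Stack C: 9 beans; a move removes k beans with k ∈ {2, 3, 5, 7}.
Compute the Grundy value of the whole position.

8

Stack A is a plain Nim stack of size 11, so its Grundy value is 11.
Build the Grundy sequence for stack B with g(k) = mex{g(k−s) : s ∈ {2, 4, 5}, s ≤ k}:
k:     0  1  2  3  4  5  6
g(k):  0  0  1  1  2  2  3
So g(6) = 3.
Grundy values for stack C (subtraction set {2, 3, 5, 7}):
g(0) = mex{} = 0
g(1) = mex{} = 0
g(2) = mex{0} = 1
g(3) = mex{0} = 1
g(4) = mex{0,1} = 2
g(5) = mex{0,1} = 2
g(6) = mex{0,1,2} = 3
g(7) = mex{0,1,2} = 3
g(8) = mex{0,1,2,3} = 4
g(9) = mex{1,2,3} = 0
So g(9) = 0.
By the Sprague-Grundy theorem, the Grundy value of a sum of independent games is the XOR of the component values.
Combined value = 11 XOR 3 XOR 0 = 8.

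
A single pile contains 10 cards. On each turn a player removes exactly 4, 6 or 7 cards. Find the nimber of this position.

Build the Grundy sequence with g(k) = mex{g(k−s) : s ∈ {4, 6, 7}, s ≤ k}:
g(0) = mex{} = 0
g(1) = mex{} = 0
g(2) = mex{} = 0
g(3) = mex{} = 0
g(4) = mex{0} = 1
g(5) = mex{0} = 1
g(6) = mex{0} = 1
g(7) = mex{0} = 1
g(8) = mex{0,1} = 2
g(9) = mex{0,1} = 2
g(10) = mex{0,1} = 2
So g(10) = 2.

2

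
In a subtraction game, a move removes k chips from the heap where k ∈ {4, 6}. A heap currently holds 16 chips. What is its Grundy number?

1

Build the Grundy sequence with g(k) = mex{g(k−s) : s ∈ {4, 6}, s ≤ k}:
k:     0  1  2  3  4  5  6  7  8  9 10 11 12 13 14 15 16
g(k):  0  0  0  0  1  1  1  1  2  2  0  0  0  0  1  1  1
So g(16) = 1.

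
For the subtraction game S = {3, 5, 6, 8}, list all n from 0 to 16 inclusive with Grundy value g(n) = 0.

0, 1, 2, 11, 12, 13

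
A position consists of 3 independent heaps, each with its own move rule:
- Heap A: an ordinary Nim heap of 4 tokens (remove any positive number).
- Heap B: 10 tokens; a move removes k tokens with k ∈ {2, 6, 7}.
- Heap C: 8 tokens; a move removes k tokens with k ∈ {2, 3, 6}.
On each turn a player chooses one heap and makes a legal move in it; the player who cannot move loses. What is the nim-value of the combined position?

Heap A is a plain Nim heap of size 4, so its Grundy value is 4.
Build the Grundy sequence for heap B with g(k) = mex{g(k−s) : s ∈ {2, 6, 7}, s ≤ k}:
k:     0  1  2  3  4  5  6  7  8  9 10
g(k):  0  0  1  1  0  0  1  1  2  0  3
So g(10) = 3.
For heap C, compute g(0), g(1), … with moves {2, 3, 6}:
g(0) = mex{} = 0
g(1) = mex{} = 0
g(2) = mex{0} = 1
g(3) = mex{0} = 1
g(4) = mex{0,1} = 2
g(5) = mex{1} = 0
g(6) = mex{0,1,2} = 3
g(7) = mex{0,2} = 1
g(8) = mex{0,1,3} = 2
So g(8) = 2.
By the Sprague-Grundy theorem, the Grundy value of a sum of independent games is the XOR of the component values.
Combined value = 4 XOR 3 XOR 2 = 5.

5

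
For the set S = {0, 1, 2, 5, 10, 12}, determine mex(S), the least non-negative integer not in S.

3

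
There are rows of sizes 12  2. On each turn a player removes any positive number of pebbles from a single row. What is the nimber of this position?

Compute the nim-sum pairwise:
12 XOR 2 = 14

14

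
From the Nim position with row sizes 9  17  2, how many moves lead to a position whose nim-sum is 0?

1

Nim-sum: 9 ^ 17 ^ 2 = 26.
The overall nim-sum is X = 26. A row of size p has a winning move iff p XOR X < p (reduce it to p XOR X).
  9: 9 XOR 26 = 19 ≥ 9 — no move.
  17: 17 XOR 26 = 11 < 17 — winning move (to 11).
  2: 2 XOR 26 = 24 ≥ 2 — no move.
That gives 1 winning move.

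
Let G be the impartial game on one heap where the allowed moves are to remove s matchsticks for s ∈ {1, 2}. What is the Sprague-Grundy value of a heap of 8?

2

Grundy values for subtraction set {1, 2}:
g(0) = mex{} = 0
g(1) = mex{0} = 1
g(2) = mex{0,1} = 2
g(3) = mex{1,2} = 0
g(4) = mex{0,2} = 1
g(5) = mex{0,1} = 2
g(6) = mex{1,2} = 0
g(7) = mex{0,2} = 1
g(8) = mex{0,1} = 2
So g(8) = 2.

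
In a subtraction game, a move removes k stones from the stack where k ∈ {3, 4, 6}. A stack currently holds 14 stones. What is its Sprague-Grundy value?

1

Compute g(0), g(1), … for moves {3, 4, 6}:
g(0) = mex{} = 0
g(1) = mex{} = 0
g(2) = mex{} = 0
g(3) = mex{0} = 1
g(4) = mex{0} = 1
g(5) = mex{0} = 1
g(6) = mex{0,1} = 2
g(7) = mex{0,1} = 2
g(8) = mex{0,1} = 2
g(9) = mex{1,2} = 0
g(10) = mex{1,2} = 0
g(11) = mex{1,2} = 0
g(12) = mex{0,2} = 1
g(13) = mex{0,2} = 1
g(14) = mex{0,2} = 1
So g(14) = 1.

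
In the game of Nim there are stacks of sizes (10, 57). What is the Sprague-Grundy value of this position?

Write each in binary and XOR column by column:
  001010  (10)
  111001  (57)
  ------
  110011  (51)

51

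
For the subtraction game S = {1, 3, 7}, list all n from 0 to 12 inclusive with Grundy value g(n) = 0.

Compute g(0), g(1), … for moves {1, 3, 7}:
g(0) = mex{} = 0
g(1) = mex{0} = 1
g(2) = mex{1} = 0
g(3) = mex{0} = 1
g(4) = mex{1} = 0
g(5) = mex{0} = 1
g(6) = mex{1} = 0
g(7) = mex{0} = 1
g(8) = mex{1} = 0
g(9) = mex{0} = 1
g(10) = mex{1} = 0
g(11) = mex{0} = 1
g(12) = mex{1} = 0
The P-positions (g = 0) in 0..12 are 0, 2, 4, 6, 8, 10, 12.

0, 2, 4, 6, 8, 10, 12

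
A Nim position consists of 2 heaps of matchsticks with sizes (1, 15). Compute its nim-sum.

Bitwise XOR of the heap sizes:
  0001  (1)
  1111  (15)
  ----
  1110  (14)

14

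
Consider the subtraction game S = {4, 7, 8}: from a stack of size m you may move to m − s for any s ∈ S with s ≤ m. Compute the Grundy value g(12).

0

Build the Grundy sequence with g(k) = mex{g(k−s) : s ∈ {4, 7, 8}, s ≤ k}:
k:     0  1  2  3  4  5  6  7  8  9 10 11 12
g(k):  0  0  0  0  1  1  1  1  2  2  2  2  0
So g(12) = 0.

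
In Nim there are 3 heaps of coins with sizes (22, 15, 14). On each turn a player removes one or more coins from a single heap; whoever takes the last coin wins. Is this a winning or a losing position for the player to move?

Winning position

In binary:
  10110  (22)
  01111  (15)
  01110  (14)
  -----
  10111  (23)
The nim-sum is 23 ≠ 0, so this is an N-position: the player to move can win.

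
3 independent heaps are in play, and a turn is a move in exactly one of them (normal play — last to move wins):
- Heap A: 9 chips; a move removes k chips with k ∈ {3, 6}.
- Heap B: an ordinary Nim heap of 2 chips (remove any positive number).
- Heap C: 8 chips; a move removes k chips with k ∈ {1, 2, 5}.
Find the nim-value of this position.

0

For heap A, compute g(0), g(1), … with moves {3, 6}:
g(0) = mex{} = 0
g(1) = mex{} = 0
g(2) = mex{} = 0
g(3) = mex{0} = 1
g(4) = mex{0} = 1
g(5) = mex{0} = 1
g(6) = mex{0,1} = 2
g(7) = mex{0,1} = 2
g(8) = mex{0,1} = 2
g(9) = mex{1,2} = 0
So g(9) = 0.
Heap B is a plain Nim heap of size 2, so its Grundy value is 2.
Grundy values for heap C (subtraction set {1, 2, 5}):
k:     0  1  2  3  4  5  6  7  8
g(k):  0  1  2  0  1  2  0  1  2
So g(8) = 2.
By the Sprague-Grundy theorem, the Grundy value of a sum of independent games is the XOR of the component values.
Combined value = 0 ⊕ 2 ⊕ 2 = 0.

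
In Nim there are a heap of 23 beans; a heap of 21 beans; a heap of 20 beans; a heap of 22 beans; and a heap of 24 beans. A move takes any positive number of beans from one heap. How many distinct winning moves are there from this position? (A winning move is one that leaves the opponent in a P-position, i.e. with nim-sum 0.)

In binary:
  10111  (23)
  10101  (21)
  10100  (20)
  10110  (22)
  11000  (24)
  -----
  11000  (24)
The overall nim-sum is X = 24. A heap of size p has a winning move iff p XOR X < p (reduce it to p XOR X).
  23: 23 XOR 24 = 15 < 23 — winning move (to 15).
  21: 21 XOR 24 = 13 < 21 — winning move (to 13).
  20: 20 XOR 24 = 12 < 20 — winning move (to 12).
  22: 22 XOR 24 = 14 < 22 — winning move (to 14).
  24: 24 XOR 24 = 0 < 24 — winning move (to 0).
That gives 5 winning moves.

5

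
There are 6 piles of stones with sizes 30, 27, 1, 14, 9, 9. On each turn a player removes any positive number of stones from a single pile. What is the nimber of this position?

Nim-sum: 30 XOR 27 XOR 1 XOR 14 XOR 9 XOR 9 = 10.

10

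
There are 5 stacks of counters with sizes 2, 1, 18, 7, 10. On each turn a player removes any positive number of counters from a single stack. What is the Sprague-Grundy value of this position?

28

In binary:
  00010  (2)
  00001  (1)
  10010  (18)
  00111  (7)
  01010  (10)
  -----
  11100  (28)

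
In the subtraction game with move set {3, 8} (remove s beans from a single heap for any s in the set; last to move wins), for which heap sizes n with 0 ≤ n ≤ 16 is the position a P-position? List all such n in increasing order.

0, 1, 2, 6, 7, 11, 12, 13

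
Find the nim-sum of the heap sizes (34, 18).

Compute the nim-sum pairwise:
34 XOR 18 = 48

48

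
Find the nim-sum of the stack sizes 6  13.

Nim-sum: 6 XOR 13 = 11.

11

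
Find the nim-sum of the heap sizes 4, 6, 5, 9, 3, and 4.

Nim-sum: 4 ^ 6 ^ 5 ^ 9 ^ 3 ^ 4 = 9.

9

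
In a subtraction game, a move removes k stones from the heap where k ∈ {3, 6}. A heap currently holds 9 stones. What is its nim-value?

Build the Grundy sequence with g(k) = mex{g(k−s) : s ∈ {3, 6}, s ≤ k}:
g(0) = mex{} = 0
g(1) = mex{} = 0
g(2) = mex{} = 0
g(3) = mex{0} = 1
g(4) = mex{0} = 1
g(5) = mex{0} = 1
g(6) = mex{0,1} = 2
g(7) = mex{0,1} = 2
g(8) = mex{0,1} = 2
g(9) = mex{1,2} = 0
So g(9) = 0.

0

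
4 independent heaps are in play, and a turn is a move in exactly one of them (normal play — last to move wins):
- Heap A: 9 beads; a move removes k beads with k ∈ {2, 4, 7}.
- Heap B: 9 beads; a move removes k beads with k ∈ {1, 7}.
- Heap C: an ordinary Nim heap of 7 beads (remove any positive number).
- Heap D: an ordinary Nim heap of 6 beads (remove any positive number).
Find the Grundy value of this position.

0

For heap A, compute g(0), g(1), … with moves {2, 4, 7}:
g(0) = mex{} = 0
g(1) = mex{} = 0
g(2) = mex{0} = 1
g(3) = mex{0} = 1
g(4) = mex{0,1} = 2
g(5) = mex{0,1} = 2
g(6) = mex{1,2} = 0
g(7) = mex{0,1,2} = 3
g(8) = mex{0,2} = 1
g(9) = mex{1,2,3} = 0
So g(9) = 0.
Grundy values for heap B (subtraction set {1, 7}):
g(0) = mex{} = 0
g(1) = mex{0} = 1
g(2) = mex{1} = 0
g(3) = mex{0} = 1
g(4) = mex{1} = 0
g(5) = mex{0} = 1
g(6) = mex{1} = 0
g(7) = mex{0} = 1
g(8) = mex{1} = 0
g(9) = mex{0} = 1
So g(9) = 1.
Heap C is a plain Nim heap of size 7, so its Grundy value is 7.
Heap D is a plain Nim heap of size 6, so its Grundy value is 6.
The value of a disjunctive sum is the nim-sum of the parts.
Combined value = 0 ⊕ 1 ⊕ 7 ⊕ 6 = 0.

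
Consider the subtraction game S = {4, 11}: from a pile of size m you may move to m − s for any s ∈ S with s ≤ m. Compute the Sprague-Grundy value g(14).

Build the Grundy sequence with g(k) = mex{g(k−s) : s ∈ {4, 11}, s ≤ k}:
k:     0  1  2  3  4  5  6  7  8  9 10 11 12 13 14
g(k):  0  0  0  0  1  1  1  1  0  0  0  2  1  1  1
So g(14) = 1.

1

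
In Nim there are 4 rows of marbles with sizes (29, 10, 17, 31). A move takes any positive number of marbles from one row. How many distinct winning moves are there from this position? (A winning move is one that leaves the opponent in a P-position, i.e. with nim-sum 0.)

3

Compute the nim-sum pairwise:
29 ⊕ 10 = 23
23 ⊕ 17 = 6
6 ⊕ 31 = 25
The overall nim-sum is X = 25. A row of size p has a winning move iff p XOR X < p (reduce it to p XOR X).
  29: 29 XOR 25 = 4 < 29 — winning move (to 4).
  10: 10 XOR 25 = 19 ≥ 10 — no move.
  17: 17 XOR 25 = 8 < 17 — winning move (to 8).
  31: 31 XOR 25 = 6 < 31 — winning move (to 6).
That gives 3 winning moves.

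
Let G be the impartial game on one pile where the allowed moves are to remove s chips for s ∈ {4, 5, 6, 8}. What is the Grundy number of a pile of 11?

Compute g(0), g(1), … for moves {4, 5, 6, 8}:
g(0) = mex{} = 0
g(1) = mex{} = 0
g(2) = mex{} = 0
g(3) = mex{} = 0
g(4) = mex{0} = 1
g(5) = mex{0} = 1
g(6) = mex{0} = 1
g(7) = mex{0} = 1
g(8) = mex{0,1} = 2
g(9) = mex{0,1} = 2
g(10) = mex{0,1} = 2
g(11) = mex{0,1} = 2
So g(11) = 2.

2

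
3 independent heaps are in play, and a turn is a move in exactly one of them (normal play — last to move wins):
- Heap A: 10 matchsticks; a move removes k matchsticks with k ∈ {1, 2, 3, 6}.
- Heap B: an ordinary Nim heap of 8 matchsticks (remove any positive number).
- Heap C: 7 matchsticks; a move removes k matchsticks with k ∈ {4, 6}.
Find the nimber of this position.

For heap A, compute g(0), g(1), … with moves {1, 2, 3, 6}:
g(0) = mex{} = 0
g(1) = mex{0} = 1
g(2) = mex{0,1} = 2
g(3) = mex{0,1,2} = 3
g(4) = mex{1,2,3} = 0
g(5) = mex{0,2,3} = 1
g(6) = mex{0,1,3} = 2
g(7) = mex{0,1,2} = 3
g(8) = mex{1,2,3} = 0
g(9) = mex{0,2,3} = 1
g(10) = mex{0,1,3} = 2
So g(10) = 2.
Heap B is a plain Nim heap of size 8, so its Grundy value is 8.
For heap C, compute g(0), g(1), … with moves {4, 6}:
g(0) = mex{} = 0
g(1) = mex{} = 0
g(2) = mex{} = 0
g(3) = mex{} = 0
g(4) = mex{0} = 1
g(5) = mex{0} = 1
g(6) = mex{0} = 1
g(7) = mex{0} = 1
So g(7) = 1.
The value of a disjunctive sum is the nim-sum of the parts.
Combined value = 2 XOR 8 XOR 1 = 11.

11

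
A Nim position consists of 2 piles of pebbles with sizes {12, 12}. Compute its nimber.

Nim-sum: 12 ⊕ 12 = 0.

0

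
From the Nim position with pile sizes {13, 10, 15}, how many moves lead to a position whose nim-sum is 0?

3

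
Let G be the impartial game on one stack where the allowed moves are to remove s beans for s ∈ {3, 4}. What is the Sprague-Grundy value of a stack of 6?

2

Compute g(0), g(1), … for moves {3, 4}:
k:     0  1  2  3  4  5  6
g(k):  0  0  0  1  1  1  2
So g(6) = 2.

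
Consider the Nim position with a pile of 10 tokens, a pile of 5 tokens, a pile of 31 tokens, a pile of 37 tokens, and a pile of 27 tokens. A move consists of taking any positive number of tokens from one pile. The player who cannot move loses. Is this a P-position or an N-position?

N-position

In binary:
  001010  (10)
  000101  (5)
  011111  (31)
  100101  (37)
  011011  (27)
  ------
  101110  (46)
The nim-sum is 46 ≠ 0, so this is an N-position: the player to move can win.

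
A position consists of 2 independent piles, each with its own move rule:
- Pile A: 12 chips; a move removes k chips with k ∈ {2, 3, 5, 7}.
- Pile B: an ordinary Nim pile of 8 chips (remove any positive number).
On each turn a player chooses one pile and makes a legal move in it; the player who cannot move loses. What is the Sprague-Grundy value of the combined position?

For pile A, compute g(0), g(1), … with moves {2, 3, 5, 7}:
k:     0  1  2  3  4  5  6  7  8  9 10 11 12
g(k):  0  0  1  1  2  2  3  3  4  0  0  1  1
So g(12) = 1.
Pile B is a plain Nim pile of size 8, so its Grundy value is 8.
The value of a disjunctive sum is the nim-sum of the parts.
Combined value = 1 ⊕ 8 = 9.

9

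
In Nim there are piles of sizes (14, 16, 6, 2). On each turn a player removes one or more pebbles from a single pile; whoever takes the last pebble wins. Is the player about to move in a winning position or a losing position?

Nim-sum: 14 XOR 16 XOR 6 XOR 2 = 26.
The nim-sum is 26 ≠ 0, so this is an N-position: the player to move can win.

Winning position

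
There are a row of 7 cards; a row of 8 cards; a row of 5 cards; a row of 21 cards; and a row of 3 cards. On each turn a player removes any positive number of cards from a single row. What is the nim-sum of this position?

Compute the nim-sum pairwise:
7 ^ 8 = 15
15 ^ 5 = 10
10 ^ 21 = 31
31 ^ 3 = 28

28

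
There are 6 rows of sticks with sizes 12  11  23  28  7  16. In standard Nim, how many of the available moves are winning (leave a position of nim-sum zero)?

3

Nim-sum: 12 XOR 11 XOR 23 XOR 28 XOR 7 XOR 16 = 27.
The overall nim-sum is X = 27. A row of size p has a winning move iff p XOR X < p (reduce it to p XOR X).
  12: 12 XOR 27 = 23 ≥ 12 — no move.
  11: 11 XOR 27 = 16 ≥ 11 — no move.
  23: 23 XOR 27 = 12 < 23 — winning move (to 12).
  28: 28 XOR 27 = 7 < 28 — winning move (to 7).
  7: 7 XOR 27 = 28 ≥ 7 — no move.
  16: 16 XOR 27 = 11 < 16 — winning move (to 11).
That gives 3 winning moves.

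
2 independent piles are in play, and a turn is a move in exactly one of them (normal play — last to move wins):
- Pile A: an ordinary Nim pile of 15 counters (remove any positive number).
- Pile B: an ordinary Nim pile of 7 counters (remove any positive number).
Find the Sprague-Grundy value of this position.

8

Pile A is a plain Nim pile of size 15, so its Grundy value is 15.
Pile B is a plain Nim pile of size 7, so its Grundy value is 7.
By the Sprague-Grundy theorem, the Grundy value of a sum of independent games is the XOR of the component values.
Combined value = 15 ⊕ 7 = 8.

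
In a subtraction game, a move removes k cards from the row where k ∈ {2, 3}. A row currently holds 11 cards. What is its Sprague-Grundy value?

Compute g(0), g(1), … for moves {2, 3}:
k:     0  1  2  3  4  5  6  7  8  9 10 11
g(k):  0  0  1  1  2  0  0  1  1  2  0  0
So g(11) = 0.

0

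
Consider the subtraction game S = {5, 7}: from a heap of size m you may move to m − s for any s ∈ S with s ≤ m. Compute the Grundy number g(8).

1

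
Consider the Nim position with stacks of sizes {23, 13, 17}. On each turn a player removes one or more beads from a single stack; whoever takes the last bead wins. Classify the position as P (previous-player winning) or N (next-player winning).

N-position

Nim-sum: 23 XOR 13 XOR 17 = 11.
The nim-sum is 11 ≠ 0, so this is an N-position: the player to move can win.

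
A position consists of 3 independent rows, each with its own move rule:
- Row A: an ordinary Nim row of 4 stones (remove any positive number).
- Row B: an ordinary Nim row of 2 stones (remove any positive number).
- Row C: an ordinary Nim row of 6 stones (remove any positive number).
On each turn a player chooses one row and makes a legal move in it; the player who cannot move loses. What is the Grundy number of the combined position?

Row A is a plain Nim row of size 4, so its Grundy value is 4.
Row B is a plain Nim row of size 2, so its Grundy value is 2.
Row C is a plain Nim row of size 6, so its Grundy value is 6.
The value of a disjunctive sum is the nim-sum of the parts.
Combined value = 4 XOR 2 XOR 6 = 0.

0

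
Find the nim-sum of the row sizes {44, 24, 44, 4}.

28

Nim-sum: 44 XOR 24 XOR 44 XOR 4 = 28.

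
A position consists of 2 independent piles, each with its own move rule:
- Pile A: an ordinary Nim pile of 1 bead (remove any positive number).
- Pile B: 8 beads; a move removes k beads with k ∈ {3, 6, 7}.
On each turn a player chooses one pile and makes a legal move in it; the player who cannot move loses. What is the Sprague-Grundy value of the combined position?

3

Pile A is a plain Nim pile of size 1, so its Grundy value is 1.
For pile B, compute g(0), g(1), … with moves {3, 6, 7}:
k:     0  1  2  3  4  5  6  7  8
g(k):  0  0  0  1  1  1  2  2  2
So g(8) = 2.
By the Sprague-Grundy theorem, the Grundy value of a sum of independent games is the XOR of the component values.
Combined value = 1 XOR 2 = 3.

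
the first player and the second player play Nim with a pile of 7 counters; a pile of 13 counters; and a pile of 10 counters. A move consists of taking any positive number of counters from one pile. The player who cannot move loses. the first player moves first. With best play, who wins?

the second player wins

Nim-sum: 7 ^ 13 ^ 10 = 0.
The nim-sum is 0, so this is a P-position: the player to move is in a losing position under optimal play; the first player is about to move from it and so loses — the second player wins.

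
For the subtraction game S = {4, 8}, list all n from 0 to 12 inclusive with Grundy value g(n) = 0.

Grundy values for subtraction set {4, 8}:
k:     0  1  2  3  4  5  6  7  8  9 10 11 12
g(k):  0  0  0  0  1  1  1  1  2  2  2  2  0
The P-positions (g = 0) in 0..12 are 0, 1, 2, 3, 12.

0, 1, 2, 3, 12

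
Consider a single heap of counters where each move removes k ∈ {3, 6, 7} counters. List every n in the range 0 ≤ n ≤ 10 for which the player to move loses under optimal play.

Build the Grundy sequence with g(k) = mex{g(k−s) : s ∈ {3, 6, 7}, s ≤ k}:
g(0) = mex{} = 0
g(1) = mex{} = 0
g(2) = mex{} = 0
g(3) = mex{0} = 1
g(4) = mex{0} = 1
g(5) = mex{0} = 1
g(6) = mex{0,1} = 2
g(7) = mex{0,1} = 2
g(8) = mex{0,1} = 2
g(9) = mex{0,1,2} = 3
g(10) = mex{1,2} = 0
The P-positions (g = 0) in 0..10 are 0, 1, 2, 10.

0, 1, 2, 10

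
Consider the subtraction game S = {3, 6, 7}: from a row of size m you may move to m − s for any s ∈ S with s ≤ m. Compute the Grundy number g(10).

0

Grundy values for subtraction set {3, 6, 7}:
k:     0  1  2  3  4  5  6  7  8  9 10
g(k):  0  0  0  1  1  1  2  2  2  3  0
So g(10) = 0.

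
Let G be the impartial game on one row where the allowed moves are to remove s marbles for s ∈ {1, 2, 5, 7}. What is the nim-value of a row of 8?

2

Compute g(0), g(1), … for moves {1, 2, 5, 7}:
k:     0  1  2  3  4  5  6  7  8
g(k):  0  1  2  0  1  2  0  1  2
So g(8) = 2.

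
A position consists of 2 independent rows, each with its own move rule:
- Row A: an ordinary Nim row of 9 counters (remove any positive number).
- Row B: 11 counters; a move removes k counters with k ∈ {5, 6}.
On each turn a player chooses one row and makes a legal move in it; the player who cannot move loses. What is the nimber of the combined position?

Row A is a plain Nim row of size 9, so its Grundy value is 9.
Grundy values for row B (subtraction set {5, 6}):
k:     0  1  2  3  4  5  6  7  8  9 10 11
g(k):  0  0  0  0  0  1  1  1  1  1  2  0
So g(11) = 0.
The value of a disjunctive sum is the nim-sum of the parts.
Combined value = 9 ⊕ 0 = 9.

9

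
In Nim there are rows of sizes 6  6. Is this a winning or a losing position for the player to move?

Losing position

Nim-sum: 6 XOR 6 = 0.
The nim-sum is 0, so this is a P-position: the player to move is in a losing position under optimal play.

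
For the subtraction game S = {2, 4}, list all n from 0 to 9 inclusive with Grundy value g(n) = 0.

0, 1, 6, 7

Build the Grundy sequence with g(k) = mex{g(k−s) : s ∈ {2, 4}, s ≤ k}:
g(0) = mex{} = 0
g(1) = mex{} = 0
g(2) = mex{0} = 1
g(3) = mex{0} = 1
g(4) = mex{0,1} = 2
g(5) = mex{0,1} = 2
g(6) = mex{1,2} = 0
g(7) = mex{1,2} = 0
g(8) = mex{0,2} = 1
g(9) = mex{0,2} = 1
The P-positions (g = 0) in 0..9 are 0, 1, 6, 7.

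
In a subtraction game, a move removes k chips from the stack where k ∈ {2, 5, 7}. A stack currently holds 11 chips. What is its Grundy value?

3

Grundy values for subtraction set {2, 5, 7}:
k:     0  1  2  3  4  5  6  7  8  9 10 11
g(k):  0  0  1  1  0  2  1  3  2  2  0  3
So g(11) = 3.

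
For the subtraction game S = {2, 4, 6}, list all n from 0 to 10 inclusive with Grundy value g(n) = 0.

0, 1, 8, 9

Build the Grundy sequence with g(k) = mex{g(k−s) : s ∈ {2, 4, 6}, s ≤ k}:
k:     0  1  2  3  4  5  6  7  8  9 10
g(k):  0  0  1  1  2  2  3  3  0  0  1
The P-positions (g = 0) in 0..10 are 0, 1, 8, 9.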